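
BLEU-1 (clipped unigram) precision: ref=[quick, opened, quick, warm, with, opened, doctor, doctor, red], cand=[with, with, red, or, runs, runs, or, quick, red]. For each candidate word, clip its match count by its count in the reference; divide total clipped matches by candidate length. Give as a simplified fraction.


Reference word counts: {'doctor': 2, 'opened': 2, 'quick': 2, 'red': 1, 'warm': 1, 'with': 1}
Checking each candidate word (with clipping):
  'with' -> in reference (ref count 1, used 1/1) -> match (matches: 1)
  'with' -> ref count 1 already used up (1/1) -> clipped, no match (matches: 1)
  'red' -> in reference (ref count 1, used 1/1) -> match (matches: 2)
  'or' -> not in reference -> no match (matches: 2)
  'runs' -> not in reference -> no match (matches: 2)
  'runs' -> not in reference -> no match (matches: 2)
  'or' -> not in reference -> no match (matches: 2)
  'quick' -> in reference (ref count 2, used 1/2) -> match (matches: 3)
  'red' -> ref count 1 already used up (1/1) -> clipped, no match (matches: 3)
Clipped matches: 3, Candidate length: 9
Precision = 3/9 = 1/3

1/3


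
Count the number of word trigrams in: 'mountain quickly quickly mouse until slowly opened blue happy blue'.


Word trigrams from [10] words:
  Trigram 1: (mountain quickly quickly)
  Trigram 2: (quickly quickly mouse)
  Trigram 3: (quickly mouse until)
  Trigram 4: (mouse until slowly)
  Trigram 5: (until slowly opened)
  Trigram 6: (slowly opened blue)
  Trigram 7: (opened blue happy)
  Trigram 8: (blue happy blue)
Total word trigrams: 10 - 2 = 8

8


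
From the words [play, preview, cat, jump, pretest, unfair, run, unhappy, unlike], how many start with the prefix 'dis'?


Checking each word for prefix 'dis':
  'play' -> no (count: 0)
  'preview' -> no (count: 0)
  'cat' -> no (count: 0)
  'jump' -> no (count: 0)
  'pretest' -> no (count: 0)
  'unfair' -> no (count: 0)
  'run' -> no (count: 0)
  'unhappy' -> no (count: 0)
  'unlike' -> no (count: 0)
Total with prefix 'dis': 0

0


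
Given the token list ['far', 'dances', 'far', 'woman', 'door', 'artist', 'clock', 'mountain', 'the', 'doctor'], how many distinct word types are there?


Listing all tokens and tracking unique types:
  Token 1: 'far' -> NEW (unique so far: 1)
  Token 2: 'dances' -> NEW (unique so far: 2)
  Token 3: 'far' -> duplicate (unique so far: 2)
  Token 4: 'woman' -> NEW (unique so far: 3)
  Token 5: 'door' -> NEW (unique so far: 4)
  Token 6: 'artist' -> NEW (unique so far: 5)
  Token 7: 'clock' -> NEW (unique so far: 6)
  Token 8: 'mountain' -> NEW (unique so far: 7)
  Token 9: 'the' -> NEW (unique so far: 8)
  Token 10: 'doctor' -> NEW (unique so far: 9)
Unique types: ('artist', 'clock', 'dances', 'doctor', 'door', 'far', 'mountain', 'the', 'woman')
Vocabulary size: 9

9


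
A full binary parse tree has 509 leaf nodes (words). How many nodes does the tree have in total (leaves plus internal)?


Leaf nodes (terminals): 509
Internal nodes = n - 1 = 509 - 1 = 508
Total = leaves + internal = 509 + 508 = 1017

1017


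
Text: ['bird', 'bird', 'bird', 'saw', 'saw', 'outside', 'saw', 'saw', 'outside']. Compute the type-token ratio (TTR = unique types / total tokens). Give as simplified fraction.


Tokens: 9
Unique types: ('bird', 'outside', 'saw') = 3
TTR = 3/9
Simplify: divide both by 3 -> 1/3
TTR = 1/3

1/3


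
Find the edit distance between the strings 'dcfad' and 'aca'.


Building DP table for s1='dcfad' (len 5) and s2='aca' (len 3):
       a  c  a
    0  1  2  3
  d 1  1  2  3
  c 2  2  1  2
  f 3  3  2  2
  a 4  3  3  2
  d 5  4  4  3
Edit distance = dp[5][3] = 3

3


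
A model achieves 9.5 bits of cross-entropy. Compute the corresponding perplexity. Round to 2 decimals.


Perplexity formula: PP = 2^H
H = 9.5
PP = 2^9.5
Decompose: 2^9.5 = 2^9 * 2^0.5 = 2^9 * sqrt(2)
2^9 = 512, sqrt(2) ~ 1.4142136
PP ~ 512 * 1.4142136 = 724.0773632
Rounded to 2 decimals: 724.08

724.08


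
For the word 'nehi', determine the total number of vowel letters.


Scanning each character of 'nehi':
  Position 1: 'n' -> consonant (running count: 0)
  Position 2: 'e' -> vowel (running count: 1)
  Position 3: 'h' -> consonant (running count: 1)
  Position 4: 'i' -> vowel (running count: 2)
Total vowels: 2

2


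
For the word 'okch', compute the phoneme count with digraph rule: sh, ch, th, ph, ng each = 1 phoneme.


Parsing 'okch' greedily, digraphs first:
  'o' -> vowel phoneme (phonemes so far: 1)
  'k' -> consonant phoneme (phonemes so far: 2)
  'ch' -> digraph (1 consonant phoneme) (phonemes so far: 3)
Total phonemes: 3

3


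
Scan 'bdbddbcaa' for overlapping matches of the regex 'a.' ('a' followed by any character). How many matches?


Pattern: a. means 'a' followed by any character.
Scanning 'bdbddbcaa' position-by-position:
  Pos 0: window 'bd' -> no
  Pos 1: window 'db' -> no
  Pos 2: window 'bd' -> no
  Pos 3: window 'dd' -> no
  Pos 4: window 'db' -> no
  Pos 5: window 'bc' -> no
  Pos 6: window 'ca' -> no
  Pos 7: window 'aa' -> MATCH
  Pos 8: window 'a' -> no
Total matches: 1

1


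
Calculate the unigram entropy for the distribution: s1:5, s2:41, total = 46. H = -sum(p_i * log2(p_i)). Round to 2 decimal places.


Computing entropy H = -sum(p_i * log2(p_i)):
  s1: p = 5/46 = 0.1087, -p*log2(p) = 0.3480
  s2: p = 41/46 = 0.8913, -p*log2(p) = 0.1480
H = sum of terms = 0.4960
Rounded to 2 decimals: 0.50

0.50


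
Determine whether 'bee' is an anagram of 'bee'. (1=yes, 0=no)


Sort characters of 'bee': 'bee'
Sort characters of 'bee': 'bee'
Sorted forms match -> they ARE anagrams
Result: 1

1


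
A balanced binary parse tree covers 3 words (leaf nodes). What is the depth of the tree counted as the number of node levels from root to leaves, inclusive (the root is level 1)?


In a balanced binary tree with n leaves the deepest leaf is ceil(log2(n)) edges below the root,
so counting node levels inclusive of root and leaves gives ceil(log2(n)) + 1 levels.
log2(3) = 1.5850
ceil(1.5850) = 2
levels = 2 + 1 = 3

3


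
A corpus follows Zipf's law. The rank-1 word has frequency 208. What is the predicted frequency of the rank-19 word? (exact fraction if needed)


Zipf's law: freq(rank) = f1 / rank
f1 = 208, rank = 19
freq = 208 / 19
GCD(208, 19) = 1
Simplified: 208/19

208/19


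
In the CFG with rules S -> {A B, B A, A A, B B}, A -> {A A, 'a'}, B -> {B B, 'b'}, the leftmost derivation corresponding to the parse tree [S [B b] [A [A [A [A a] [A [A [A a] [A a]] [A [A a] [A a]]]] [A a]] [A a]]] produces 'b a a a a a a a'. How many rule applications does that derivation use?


Every bracketed nonterminal node [X ...] in the tree is produced by exactly one rule application.
Reading the tree off as a leftmost derivation:
  Step 1: S  =>  B A   (applied S -> B A)
  Step 2: B A  =>  b A   (applied B -> b)
  Step 3: b A  =>  b A A   (applied A -> A A)
  Step 4: b A A  =>  b A A A   (applied A -> A A)
  Step 5: b A A A  =>  b A A A A   (applied A -> A A)
  Step 6: b A A A A  =>  b a A A A   (applied A -> a)
  Step 7: b a A A A  =>  b a A A A A   (applied A -> A A)
  Step 8: b a A A A A  =>  b a A A A A A   (applied A -> A A)
  Step 9: b a A A A A A  =>  b a a A A A A   (applied A -> a)
  Step 10: b a a A A A A  =>  b a a a A A A   (applied A -> a)
  Step 11: b a a a A A A  =>  b a a a A A A A   (applied A -> A A)
  Step 12: b a a a A A A A  =>  b a a a a A A A   (applied A -> a)
  Step 13: b a a a a A A A  =>  b a a a a a A A   (applied A -> a)
  Step 14: b a a a a a A A  =>  b a a a a a a A   (applied A -> a)
  Step 15: b a a a a a a A  =>  b a a a a a a a   (applied A -> a)
Final yield: b a a a a a a a
Total rewrite steps: 15

15


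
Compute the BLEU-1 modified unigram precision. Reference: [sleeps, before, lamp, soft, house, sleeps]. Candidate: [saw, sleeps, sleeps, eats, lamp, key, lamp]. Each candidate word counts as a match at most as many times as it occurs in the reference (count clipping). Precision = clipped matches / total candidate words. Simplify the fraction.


Reference word counts: {'before': 1, 'house': 1, 'lamp': 1, 'sleeps': 2, 'soft': 1}
Checking each candidate word (with clipping):
  'saw' -> not in reference -> no match (matches: 0)
  'sleeps' -> in reference (ref count 2, used 1/2) -> match (matches: 1)
  'sleeps' -> in reference (ref count 2, used 2/2) -> match (matches: 2)
  'eats' -> not in reference -> no match (matches: 2)
  'lamp' -> in reference (ref count 1, used 1/1) -> match (matches: 3)
  'key' -> not in reference -> no match (matches: 3)
  'lamp' -> ref count 1 already used up (1/1) -> clipped, no match (matches: 3)
Clipped matches: 3, Candidate length: 7
Precision = 3/7

3/7


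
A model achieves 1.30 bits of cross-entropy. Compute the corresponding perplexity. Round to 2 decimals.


Perplexity formula: PP = 2^H
H = 1.30
PP = 2^1.30
Decompose: 2^1.30 = 2^1 * 2^0.30
2^1 = 2, 2^0.30 ~ 1.2311444
PP ~ 2 * 1.2311444 = 2.4622888
Rounded to 2 decimals: 2.46

2.46


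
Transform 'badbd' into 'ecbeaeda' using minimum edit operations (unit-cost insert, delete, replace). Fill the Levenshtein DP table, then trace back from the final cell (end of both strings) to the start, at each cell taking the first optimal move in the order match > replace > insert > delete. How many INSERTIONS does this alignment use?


Edit distance = 6. Backtracking from cell (5, 8) with preference match > replace > insert > delete,
then listing the resulting alignment 'badbd' -> 'ecbeaeda' left to right:
  Step 1: insert 'e' [insertion #1]
  Step 2: insert 'c' [insertion #2]
  Step 3: keep 'b'
  Step 4: insert 'e' [insertion #3]
  Step 5: keep 'a'
  Step 6: replace d->e
  Step 7: replace b->d
  Step 8: replace d->a
Total insertions: 3

3


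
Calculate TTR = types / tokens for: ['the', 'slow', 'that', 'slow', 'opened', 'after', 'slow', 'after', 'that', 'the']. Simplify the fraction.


Tokens: 10
Unique types: ('after', 'opened', 'slow', 'that', 'the') = 5
TTR = 5/10
Simplify: divide both by 5 -> 1/2
TTR = 1/2

1/2


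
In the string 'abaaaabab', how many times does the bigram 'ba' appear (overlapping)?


Scanning 'abaaaabab' for bigram 'ba':
  Position 0: 'ab' -> no
  Position 1: 'ba' -> MATCH
  Position 2: 'aa' -> no
  Position 3: 'aa' -> no
  Position 4: 'aa' -> no
  Position 5: 'ab' -> no
  Position 6: 'ba' -> MATCH
  Position 7: 'ab' -> no
Total matches: 2

2


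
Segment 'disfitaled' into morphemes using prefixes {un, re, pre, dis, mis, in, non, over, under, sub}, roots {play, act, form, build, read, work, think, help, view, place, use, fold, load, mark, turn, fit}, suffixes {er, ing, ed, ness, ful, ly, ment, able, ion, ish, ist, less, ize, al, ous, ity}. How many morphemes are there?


Segmenting 'disfitaled' against the inventory:
  'dis' -> prefix (morpheme 1)
  'fit' -> root (morpheme 2)
  'al' -> suffix (morpheme 3)
  'ed' -> suffix (morpheme 4)
Total morphemes: 4

4


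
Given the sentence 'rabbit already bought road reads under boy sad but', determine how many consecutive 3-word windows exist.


Word trigrams from [9] words:
  Trigram 1: (rabbit already bought)
  Trigram 2: (already bought road)
  Trigram 3: (bought road reads)
  Trigram 4: (road reads under)
  Trigram 5: (reads under boy)
  Trigram 6: (under boy sad)
  Trigram 7: (boy sad but)
Total word trigrams: 9 - 2 = 7

7


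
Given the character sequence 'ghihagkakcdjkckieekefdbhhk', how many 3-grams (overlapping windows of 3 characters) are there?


String 'ghihagkakcdjkckieekefdbhhk' has length L = 26.
Number of overlapping n-grams = L - n + 1
Substituting: 26 - 3 + 1 = 24

24


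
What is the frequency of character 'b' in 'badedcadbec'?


Scanning 'badedcadbec' for 'b':
  Position 0: 'b' -> MATCH (count: 1)
  Position 8: 'b' -> MATCH (count: 2)
Total occurrences of 'b': 2

2


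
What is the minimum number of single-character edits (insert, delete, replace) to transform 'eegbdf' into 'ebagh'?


Building DP table for s1='eegbdf' (len 6) and s2='ebagh' (len 5):
       e  b  a  g  h
    0  1  2  3  4  5
  e 1  0  1  2  3  4
  e 2  1  1  2  3  4
  g 3  2  2  2  2  3
  b 4  3  2  3  3  3
  d 5  4  3  3  4  4
  f 6  5  4  4  4  5
Edit distance = dp[6][5] = 5

5


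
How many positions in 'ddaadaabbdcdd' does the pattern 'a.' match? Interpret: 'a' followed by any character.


Pattern: a. means 'a' followed by any character.
Scanning 'ddaadaabbdcdd' position-by-position:
  Pos 0: window 'dd' -> no
  Pos 1: window 'da' -> no
  Pos 2: window 'aa' -> MATCH
  Pos 3: window 'ad' -> MATCH
  Pos 4: window 'da' -> no
  Pos 5: window 'aa' -> MATCH
  Pos 6: window 'ab' -> MATCH
  Pos 7: window 'bb' -> no
  Pos 8: window 'bd' -> no
  Pos 9: window 'dc' -> no
  Pos 10: window 'cd' -> no
  Pos 11: window 'dd' -> no
  Pos 12: window 'd' -> no
Total matches: 4

4


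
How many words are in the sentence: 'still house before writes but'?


Counting words by splitting on spaces:
  Word 1: 'still'
  Word 2: 'house'
  Word 3: 'before'
  Word 4: 'writes'
  Word 5: 'but'
Total words: 5

5


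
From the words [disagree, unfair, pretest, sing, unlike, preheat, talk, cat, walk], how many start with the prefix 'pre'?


Checking each word for prefix 'pre':
  'disagree' -> no (count: 0)
  'unfair' -> no (count: 0)
  'pretest' -> YES, starts with 'pre' (count: 1)
  'sing' -> no (count: 1)
  'unlike' -> no (count: 1)
  'preheat' -> YES, starts with 'pre' (count: 2)
  'talk' -> no (count: 2)
  'cat' -> no (count: 2)
  'walk' -> no (count: 2)
Total with prefix 'pre': 2

2


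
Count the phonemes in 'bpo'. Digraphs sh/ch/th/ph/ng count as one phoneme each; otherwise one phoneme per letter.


Parsing 'bpo' greedily, digraphs first:
  'b' -> consonant phoneme (phonemes so far: 1)
  'p' -> consonant phoneme (phonemes so far: 2)
  'o' -> vowel phoneme (phonemes so far: 3)
Total phonemes: 3

3


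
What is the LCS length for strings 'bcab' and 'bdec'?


DP table for LCS of 'bcab' and 'bdec':
       b  d  e  c
    0  0  0  0  0
  b 0  1  1  1  1
  c 0  1  1  1  2
  a 0  1  1  1  2
  b 0  1  1  1  2
LCS: 'bc'
LCS length = 2

2


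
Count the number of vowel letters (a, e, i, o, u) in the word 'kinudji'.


Scanning each character of 'kinudji':
  Position 1: 'k' -> consonant (running count: 0)
  Position 2: 'i' -> vowel (running count: 1)
  Position 3: 'n' -> consonant (running count: 1)
  Position 4: 'u' -> vowel (running count: 2)
  Position 5: 'd' -> consonant (running count: 2)
  Position 6: 'j' -> consonant (running count: 2)
  Position 7: 'i' -> vowel (running count: 3)
Total vowels: 3

3


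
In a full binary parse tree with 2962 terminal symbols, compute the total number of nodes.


Leaf nodes (terminals): 2962
Internal nodes = n - 1 = 2962 - 1 = 2961
Total = leaves + internal = 2962 + 2961 = 5923

5923


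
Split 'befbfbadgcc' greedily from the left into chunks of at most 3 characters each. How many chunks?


'befbfbadgcc' has 11 characters.
Chunking with max size 3:
  Chunk 1: 'bef' (positions 0-2)
  Chunk 2: 'bfb' (positions 3-5)
  Chunk 3: 'adg' (positions 6-8)
  Chunk 4: 'cc' (positions 9-10)
Total chunks: ceil(11 / 3) = 4

4


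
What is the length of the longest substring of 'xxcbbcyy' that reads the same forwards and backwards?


Scanning 'xxcbbcyy' for palindromic substrings.
Substring at positions 2-5: 'cbbc'.
Check: reverse('cbbc') = 'cbbc' -> palindrome confirmed.
Neighbouring characters ('x' / 'y') break symmetry, so it cannot extend further.
No longer palindromic substring exists; longest length = 4

4


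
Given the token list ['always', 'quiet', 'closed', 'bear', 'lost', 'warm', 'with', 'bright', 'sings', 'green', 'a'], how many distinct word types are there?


Listing all tokens and tracking unique types:
  Token 1: 'always' -> NEW (unique so far: 1)
  Token 2: 'quiet' -> NEW (unique so far: 2)
  Token 3: 'closed' -> NEW (unique so far: 3)
  Token 4: 'bear' -> NEW (unique so far: 4)
  Token 5: 'lost' -> NEW (unique so far: 5)
  Token 6: 'warm' -> NEW (unique so far: 6)
  Token 7: 'with' -> NEW (unique so far: 7)
  Token 8: 'bright' -> NEW (unique so far: 8)
  Token 9: 'sings' -> NEW (unique so far: 9)
  Token 10: 'green' -> NEW (unique so far: 10)
  Token 11: 'a' -> NEW (unique so far: 11)
Unique types: ('a', 'always', 'bear', 'bright', 'closed', 'green', 'lost', 'quiet', 'sings', 'warm', 'with')
Vocabulary size: 11

11


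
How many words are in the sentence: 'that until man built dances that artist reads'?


Counting words by splitting on spaces:
  Word 1: 'that'
  Word 2: 'until'
  Word 3: 'man'
  Word 4: 'built'
  Word 5: 'dances'
  Word 6: 'that'
  Word 7: 'artist'
  Word 8: 'reads'
Total words: 8

8


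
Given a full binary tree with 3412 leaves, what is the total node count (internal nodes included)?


Leaf nodes (terminals): 3412
Internal nodes = n - 1 = 3412 - 1 = 3411
Total = leaves + internal = 3412 + 3411 = 6823

6823


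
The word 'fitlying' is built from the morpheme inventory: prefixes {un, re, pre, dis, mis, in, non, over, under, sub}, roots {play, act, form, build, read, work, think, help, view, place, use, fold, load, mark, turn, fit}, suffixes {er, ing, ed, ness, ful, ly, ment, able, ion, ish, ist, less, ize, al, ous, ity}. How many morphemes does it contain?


Segmenting 'fitlying' against the inventory:
  'fit' -> root (morpheme 1)
  'ly' -> suffix (morpheme 2)
  'ing' -> suffix (morpheme 3)
Total morphemes: 3

3


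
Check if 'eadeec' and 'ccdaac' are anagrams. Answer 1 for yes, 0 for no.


Sort characters of 'eadeec': 'acdeee'
Sort characters of 'ccdaac': 'aacccd'
Sorted forms differ -> they are NOT anagrams
Result: 0

0


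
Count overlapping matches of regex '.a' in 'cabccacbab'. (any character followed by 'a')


Pattern: .a means any character followed by 'a'.
Scanning 'cabccacbab' position-by-position:
  Pos 0: window 'ca' -> MATCH
  Pos 1: window 'ab' -> no
  Pos 2: window 'bc' -> no
  Pos 3: window 'cc' -> no
  Pos 4: window 'ca' -> MATCH
  Pos 5: window 'ac' -> no
  Pos 6: window 'cb' -> no
  Pos 7: window 'ba' -> MATCH
  Pos 8: window 'ab' -> no
  Pos 9: window 'b' -> no
Total matches: 3

3


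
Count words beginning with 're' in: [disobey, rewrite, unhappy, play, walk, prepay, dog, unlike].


Checking each word for prefix 're':
  'disobey' -> no (count: 0)
  'rewrite' -> YES, starts with 're' (count: 1)
  'unhappy' -> no (count: 1)
  'play' -> no (count: 1)
  'walk' -> no (count: 1)
  'prepay' -> no (count: 1)
  'dog' -> no (count: 1)
  'unlike' -> no (count: 1)
Total with prefix 're': 1

1


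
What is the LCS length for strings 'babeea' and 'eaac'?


DP table for LCS of 'babeea' and 'eaac':
       e  a  a  c
    0  0  0  0  0
  b 0  0  0  0  0
  a 0  0  1  1  1
  b 0  0  1  1  1
  e 0  1  1  1  1
  e 0  1  1  1  1
  a 0  1  2  2  2
LCS: 'aa'
LCS length = 2

2


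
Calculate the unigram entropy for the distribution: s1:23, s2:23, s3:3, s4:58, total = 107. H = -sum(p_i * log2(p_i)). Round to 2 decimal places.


Computing entropy H = -sum(p_i * log2(p_i)):
  s1: p = 23/107 = 0.2150, -p*log2(p) = 0.4767
  s2: p = 23/107 = 0.2150, -p*log2(p) = 0.4767
  s3: p = 3/107 = 0.0280, -p*log2(p) = 0.1446
  s4: p = 58/107 = 0.5421, -p*log2(p) = 0.4789
H = sum of terms = 1.5769
Rounded to 2 decimals: 1.58

1.58


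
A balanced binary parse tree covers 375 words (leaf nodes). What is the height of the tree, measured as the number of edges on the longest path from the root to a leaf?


In a balanced binary tree with n leaves the deepest leaf is ceil(log2(n)) edges below the root.
log2(375) = 8.5507
ceil(8.5507) = 9
height (edges) = 9

9


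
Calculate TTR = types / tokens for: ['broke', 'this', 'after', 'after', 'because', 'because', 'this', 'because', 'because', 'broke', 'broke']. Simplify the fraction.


Tokens: 11
Unique types: ('after', 'because', 'broke', 'this') = 4
TTR = 4/11
Already in lowest terms.

4/11


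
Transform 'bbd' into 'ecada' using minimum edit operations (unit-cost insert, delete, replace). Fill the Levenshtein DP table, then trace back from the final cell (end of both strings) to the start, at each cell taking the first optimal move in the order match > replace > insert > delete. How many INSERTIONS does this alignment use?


Edit distance = 4. Backtracking from cell (3, 5) with preference match > replace > insert > delete,
then listing the resulting alignment 'bbd' -> 'ecada' left to right:
  Step 1: insert 'e' [insertion #1]
  Step 2: replace b->c
  Step 3: replace b->a
  Step 4: keep 'd'
  Step 5: insert 'a' [insertion #2]
Total insertions: 2

2


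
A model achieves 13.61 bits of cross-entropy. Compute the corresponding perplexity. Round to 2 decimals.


Perplexity formula: PP = 2^H
H = 13.61
PP = 2^13.61
Decompose: 2^13.61 = 2^13 * 2^0.61
2^13 = 8192, 2^0.61 ~ 1.5262592
PP ~ 8192 * 1.5262592 = 12503.1153664
Rounded to 2 decimals: 12503.12

12503.12


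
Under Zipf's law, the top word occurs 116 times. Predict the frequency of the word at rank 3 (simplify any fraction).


Zipf's law: freq(rank) = f1 / rank
f1 = 116, rank = 3
freq = 116 / 3
GCD(116, 3) = 1
Simplified: 116/3

116/3


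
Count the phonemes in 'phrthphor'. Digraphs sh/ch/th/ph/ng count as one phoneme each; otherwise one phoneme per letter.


Parsing 'phrthphor' greedily, digraphs first:
  'ph' -> digraph (1 consonant phoneme) (phonemes so far: 1)
  'r' -> consonant phoneme (phonemes so far: 2)
  'th' -> digraph (1 consonant phoneme) (phonemes so far: 3)
  'ph' -> digraph (1 consonant phoneme) (phonemes so far: 4)
  'o' -> vowel phoneme (phonemes so far: 5)
  'r' -> consonant phoneme (phonemes so far: 6)
Total phonemes: 6

6


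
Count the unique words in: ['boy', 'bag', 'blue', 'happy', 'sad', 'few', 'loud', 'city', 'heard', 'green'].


Listing all tokens and tracking unique types:
  Token 1: 'boy' -> NEW (unique so far: 1)
  Token 2: 'bag' -> NEW (unique so far: 2)
  Token 3: 'blue' -> NEW (unique so far: 3)
  Token 4: 'happy' -> NEW (unique so far: 4)
  Token 5: 'sad' -> NEW (unique so far: 5)
  Token 6: 'few' -> NEW (unique so far: 6)
  Token 7: 'loud' -> NEW (unique so far: 7)
  Token 8: 'city' -> NEW (unique so far: 8)
  Token 9: 'heard' -> NEW (unique so far: 9)
  Token 10: 'green' -> NEW (unique so far: 10)
Unique types: ('bag', 'blue', 'boy', 'city', 'few', 'green', 'happy', 'heard', 'loud', 'sad')
Vocabulary size: 10

10


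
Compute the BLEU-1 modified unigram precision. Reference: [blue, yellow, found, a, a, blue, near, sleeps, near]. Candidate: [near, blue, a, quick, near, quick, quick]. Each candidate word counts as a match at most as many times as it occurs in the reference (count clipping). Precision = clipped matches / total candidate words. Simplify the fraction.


Reference word counts: {'a': 2, 'blue': 2, 'found': 1, 'near': 2, 'sleeps': 1, 'yellow': 1}
Checking each candidate word (with clipping):
  'near' -> in reference (ref count 2, used 1/2) -> match (matches: 1)
  'blue' -> in reference (ref count 2, used 1/2) -> match (matches: 2)
  'a' -> in reference (ref count 2, used 1/2) -> match (matches: 3)
  'quick' -> not in reference -> no match (matches: 3)
  'near' -> in reference (ref count 2, used 2/2) -> match (matches: 4)
  'quick' -> not in reference -> no match (matches: 4)
  'quick' -> not in reference -> no match (matches: 4)
Clipped matches: 4, Candidate length: 7
Precision = 4/7

4/7


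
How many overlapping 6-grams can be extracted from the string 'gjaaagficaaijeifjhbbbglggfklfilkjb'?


String 'gjaaagficaaijeifjhbbbglggfklfilkjb' has length L = 34.
Number of overlapping n-grams = L - n + 1
Substituting: 34 - 6 + 1 = 29

29


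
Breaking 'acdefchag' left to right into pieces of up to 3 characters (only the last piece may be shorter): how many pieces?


'acdefchag' has 9 characters.
Chunking with max size 3:
  Chunk 1: 'acd' (positions 0-2)
  Chunk 2: 'efc' (positions 3-5)
  Chunk 3: 'hag' (positions 6-8)
Total chunks: ceil(9 / 3) = 3

3


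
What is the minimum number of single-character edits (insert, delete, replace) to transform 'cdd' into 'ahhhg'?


Building DP table for s1='cdd' (len 3) and s2='ahhhg' (len 5):
       a  h  h  h  g
    0  1  2  3  4  5
  c 1  1  2  3  4  5
  d 2  2  2  3  4  5
  d 3  3  3  3  4  5
Edit distance = dp[3][5] = 5

5


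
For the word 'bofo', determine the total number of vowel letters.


Scanning each character of 'bofo':
  Position 1: 'b' -> consonant (running count: 0)
  Position 2: 'o' -> vowel (running count: 1)
  Position 3: 'f' -> consonant (running count: 1)
  Position 4: 'o' -> vowel (running count: 2)
Total vowels: 2

2


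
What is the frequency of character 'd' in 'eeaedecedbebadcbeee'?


Scanning 'eeaedecedbebadcbeee' for 'd':
  Position 4: 'd' -> MATCH (count: 1)
  Position 8: 'd' -> MATCH (count: 2)
  Position 13: 'd' -> MATCH (count: 3)
Total occurrences of 'd': 3

3


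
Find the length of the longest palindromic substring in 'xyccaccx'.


Scanning 'xyccaccx' for palindromic substrings.
Substring at positions 2-6: 'ccacc'.
Check: reverse('ccacc') = 'ccacc' -> palindrome confirmed.
Neighbouring characters ('y' / 'x') break symmetry, so it cannot extend further.
No longer palindromic substring exists; longest length = 5

5


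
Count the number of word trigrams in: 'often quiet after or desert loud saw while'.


Word trigrams from [8] words:
  Trigram 1: (often quiet after)
  Trigram 2: (quiet after or)
  Trigram 3: (after or desert)
  Trigram 4: (or desert loud)
  Trigram 5: (desert loud saw)
  Trigram 6: (loud saw while)
Total word trigrams: 8 - 2 = 6

6


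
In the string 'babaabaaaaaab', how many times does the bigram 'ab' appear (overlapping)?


Scanning 'babaabaaaaaab' for bigram 'ab':
  Position 0: 'ba' -> no
  Position 1: 'ab' -> MATCH
  Position 2: 'ba' -> no
  Position 3: 'aa' -> no
  Position 4: 'ab' -> MATCH
  Position 5: 'ba' -> no
  Position 6: 'aa' -> no
  Position 7: 'aa' -> no
  Position 8: 'aa' -> no
  Position 9: 'aa' -> no
  Position 10: 'aa' -> no
  Position 11: 'ab' -> MATCH
Total matches: 3

3


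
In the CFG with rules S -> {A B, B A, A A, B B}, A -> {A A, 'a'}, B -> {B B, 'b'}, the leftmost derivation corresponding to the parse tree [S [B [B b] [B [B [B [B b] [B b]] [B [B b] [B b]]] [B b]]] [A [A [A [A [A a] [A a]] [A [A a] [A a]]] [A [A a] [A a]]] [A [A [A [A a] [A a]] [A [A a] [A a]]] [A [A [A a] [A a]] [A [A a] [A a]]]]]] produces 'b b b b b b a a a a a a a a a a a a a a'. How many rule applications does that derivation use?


Every bracketed nonterminal node [X ...] in the tree is produced by exactly one rule application.
Reading the tree off as a leftmost derivation:
  Step 1: S  =>  B A   (applied S -> B A)
  Step 2: B A  =>  B B A   (applied B -> B B)
  Step 3: B B A  =>  b B A   (applied B -> b)
  Step 4: b B A  =>  b B B A   (applied B -> B B)
  Step 5: b B B A  =>  b B B B A   (applied B -> B B)
  Step 6: b B B B A  =>  b B B B B A   (applied B -> B B)
  Step 7: b B B B B A  =>  b b B B B A   (applied B -> b)
  Step 8: b b B B B A  =>  b b b B B A   (applied B -> b)
  Step 9: b b b B B A  =>  b b b B B B A   (applied B -> B B)
  Step 10: b b b B B B A  =>  b b b b B B A   (applied B -> b)
  Step 11: b b b b B B A  =>  b b b b b B A   (applied B -> b)
  Step 12: b b b b b B A  =>  b b b b b b A   (applied B -> b)
  Step 13: b b b b b b A  =>  b b b b b b A A   (applied A -> A A)
  Step 14: b b b b b b A A  =>  b b b b b b A A A   (applied A -> A A)
  Step 15: b b b b b b A A A  =>  b b b b b b A A A A   (applied A -> A A)
  Step 16: b b b b b b A A A A  =>  b b b b b b A A A A A   (applied A -> A A)
  Step 17: b b b b b b A A A A A  =>  b b b b b b a A A A A   (applied A -> a)
  Step 18: b b b b b b a A A A A  =>  b b b b b b a a A A A   (applied A -> a)
  Step 19: b b b b b b a a A A A  =>  b b b b b b a a A A A A   (applied A -> A A)
  Step 20: b b b b b b a a A A A A  =>  b b b b b b a a a A A A   (applied A -> a)
  Step 21: b b b b b b a a a A A A  =>  b b b b b b a a a a A A   (applied A -> a)
  Step 22: b b b b b b a a a a A A  =>  b b b b b b a a a a A A A   (applied A -> A A)
  Step 23: b b b b b b a a a a A A A  =>  b b b b b b a a a a a A A   (applied A -> a)
  Step 24: b b b b b b a a a a a A A  =>  b b b b b b a a a a a a A   (applied A -> a)
  Step 25: b b b b b b a a a a a a A  =>  b b b b b b a a a a a a A A   (applied A -> A A)
  Step 26: b b b b b b a a a a a a A A  =>  b b b b b b a a a a a a A A A   (applied A -> A A)
  Step 27: b b b b b b a a a a a a A A A  =>  b b b b b b a a a a a a A A A A   (applied A -> A A)
  Step 28: b b b b b b a a a a a a A A A A  =>  b b b b b b a a a a a a a A A A   (applied A -> a)
  Step 29: b b b b b b a a a a a a a A A A  =>  b b b b b b a a a a a a a a A A   (applied A -> a)
  Step 30: b b b b b b a a a a a a a a A A  =>  b b b b b b a a a a a a a a A A A   (applied A -> A A)
  Step 31: b b b b b b a a a a a a a a A A A  =>  b b b b b b a a a a a a a a a A A   (applied A -> a)
  Step 32: b b b b b b a a a a a a a a a A A  =>  b b b b b b a a a a a a a a a a A   (applied A -> a)
  Step 33: b b b b b b a a a a a a a a a a A  =>  b b b b b b a a a a a a a a a a A A   (applied A -> A A)
  Step 34: b b b b b b a a a a a a a a a a A A  =>  b b b b b b a a a a a a a a a a A A A   (applied A -> A A)
  Step 35: b b b b b b a a a a a a a a a a A A A  =>  b b b b b b a a a a a a a a a a a A A   (applied A -> a)
  Step 36: b b b b b b a a a a a a a a a a a A A  =>  b b b b b b a a a a a a a a a a a a A   (applied A -> a)
  Step 37: b b b b b b a a a a a a a a a a a a A  =>  b b b b b b a a a a a a a a a a a a A A   (applied A -> A A)
  Step 38: b b b b b b a a a a a a a a a a a a A A  =>  b b b b b b a a a a a a a a a a a a a A   (applied A -> a)
  Step 39: b b b b b b a a a a a a a a a a a a a A  =>  b b b b b b a a a a a a a a a a a a a a   (applied A -> a)
Final yield: b b b b b b a a a a a a a a a a a a a a
Total rewrite steps: 39

39


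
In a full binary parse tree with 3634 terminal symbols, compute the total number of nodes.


Leaf nodes (terminals): 3634
Internal nodes = n - 1 = 3634 - 1 = 3633
Total = leaves + internal = 3634 + 3633 = 7267

7267


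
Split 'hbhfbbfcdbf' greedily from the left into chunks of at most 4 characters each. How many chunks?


'hbhfbbfcdbf' has 11 characters.
Chunking with max size 4:
  Chunk 1: 'hbhf' (positions 0-3)
  Chunk 2: 'bbfc' (positions 4-7)
  Chunk 3: 'dbf' (positions 8-10)
Total chunks: ceil(11 / 4) = 3

3


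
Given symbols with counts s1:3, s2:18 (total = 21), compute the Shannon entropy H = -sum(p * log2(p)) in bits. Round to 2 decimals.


Computing entropy H = -sum(p_i * log2(p_i)):
  s1: p = 3/21 = 0.1429, -p*log2(p) = 0.4011
  s2: p = 18/21 = 0.8571, -p*log2(p) = 0.1906
H = sum of terms = 0.5917
Rounded to 2 decimals: 0.59

0.59


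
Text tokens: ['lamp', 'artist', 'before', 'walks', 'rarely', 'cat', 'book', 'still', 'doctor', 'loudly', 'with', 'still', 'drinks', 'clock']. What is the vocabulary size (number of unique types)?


Listing all tokens and tracking unique types:
  Token 1: 'lamp' -> NEW (unique so far: 1)
  Token 2: 'artist' -> NEW (unique so far: 2)
  Token 3: 'before' -> NEW (unique so far: 3)
  Token 4: 'walks' -> NEW (unique so far: 4)
  Token 5: 'rarely' -> NEW (unique so far: 5)
  Token 6: 'cat' -> NEW (unique so far: 6)
  Token 7: 'book' -> NEW (unique so far: 7)
  Token 8: 'still' -> NEW (unique so far: 8)
  Token 9: 'doctor' -> NEW (unique so far: 9)
  Token 10: 'loudly' -> NEW (unique so far: 10)
  Token 11: 'with' -> NEW (unique so far: 11)
  Token 12: 'still' -> duplicate (unique so far: 11)
  Token 13: 'drinks' -> NEW (unique so far: 12)
  Token 14: 'clock' -> NEW (unique so far: 13)
Unique types: ('artist', 'before', 'book', 'cat', 'clock', 'doctor', 'drinks', 'lamp', 'loudly', 'rarely', 'still', 'walks', 'with')
Vocabulary size: 13

13


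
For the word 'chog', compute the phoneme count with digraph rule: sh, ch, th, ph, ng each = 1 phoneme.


Parsing 'chog' greedily, digraphs first:
  'ch' -> digraph (1 consonant phoneme) (phonemes so far: 1)
  'o' -> vowel phoneme (phonemes so far: 2)
  'g' -> consonant phoneme (phonemes so far: 3)
Total phonemes: 3

3


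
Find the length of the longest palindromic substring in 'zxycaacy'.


Scanning 'zxycaacy' for palindromic substrings.
Substring at positions 2-7: 'ycaacy'.
Check: reverse('ycaacy') = 'ycaacy' -> palindrome confirmed.
Neighbouring characters ('x' / '-') break symmetry, so it cannot extend further.
No longer palindromic substring exists; longest length = 6

6


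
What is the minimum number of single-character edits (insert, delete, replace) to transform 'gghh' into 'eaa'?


Building DP table for s1='gghh' (len 4) and s2='eaa' (len 3):
       e  a  a
    0  1  2  3
  g 1  1  2  3
  g 2  2  2  3
  h 3  3  3  3
  h 4  4  4  4
Edit distance = dp[4][3] = 4

4


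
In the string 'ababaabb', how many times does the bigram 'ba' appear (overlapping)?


Scanning 'ababaabb' for bigram 'ba':
  Position 0: 'ab' -> no
  Position 1: 'ba' -> MATCH
  Position 2: 'ab' -> no
  Position 3: 'ba' -> MATCH
  Position 4: 'aa' -> no
  Position 5: 'ab' -> no
  Position 6: 'bb' -> no
Total matches: 2

2


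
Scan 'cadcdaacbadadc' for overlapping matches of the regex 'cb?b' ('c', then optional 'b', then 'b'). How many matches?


Pattern: cb?b means 'c', then optional 'b', then 'b'.
Scanning 'cadcdaacbadadc' position-by-position:
  Pos 0: window 'cad' -> no
  Pos 1: window 'adc' -> no
  Pos 2: window 'dcd' -> no
  Pos 3: window 'cda' -> no
  Pos 4: window 'daa' -> no
  Pos 5: window 'aac' -> no
  Pos 6: window 'acb' -> no
  Pos 7: window 'cba' -> MATCH
  Pos 8: window 'bad' -> no
  Pos 9: window 'ada' -> no
  Pos 10: window 'dad' -> no
  Pos 11: window 'adc' -> no
  Pos 12: window 'dc' -> no
  Pos 13: window 'c' -> no
Total matches: 1

1


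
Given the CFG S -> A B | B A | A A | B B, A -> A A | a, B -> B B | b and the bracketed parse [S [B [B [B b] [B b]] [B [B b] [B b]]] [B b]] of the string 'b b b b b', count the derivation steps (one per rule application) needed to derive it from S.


Every bracketed nonterminal node [X ...] in the tree is produced by exactly one rule application.
Reading the tree off as a leftmost derivation:
  Step 1: S  =>  B B   (applied S -> B B)
  Step 2: B B  =>  B B B   (applied B -> B B)
  Step 3: B B B  =>  B B B B   (applied B -> B B)
  Step 4: B B B B  =>  b B B B   (applied B -> b)
  Step 5: b B B B  =>  b b B B   (applied B -> b)
  Step 6: b b B B  =>  b b B B B   (applied B -> B B)
  Step 7: b b B B B  =>  b b b B B   (applied B -> b)
  Step 8: b b b B B  =>  b b b b B   (applied B -> b)
  Step 9: b b b b B  =>  b b b b b   (applied B -> b)
Final yield: b b b b b
Total rewrite steps: 9

9


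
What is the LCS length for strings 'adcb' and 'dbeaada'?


DP table for LCS of 'adcb' and 'dbeaada':
       d  b  e  a  a  d  a
    0  0  0  0  0  0  0  0
  a 0  0  0  0  1  1  1  1
  d 0  1  1  1  1  1  2  2
  c 0  1  1  1  1  1  2  2
  b 0  1  2  2  2  2  2  2
LCS: 'ad'
LCS length = 2

2


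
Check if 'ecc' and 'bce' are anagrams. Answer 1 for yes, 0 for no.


Sort characters of 'ecc': 'cce'
Sort characters of 'bce': 'bce'
Sorted forms differ -> they are NOT anagrams
Result: 0

0


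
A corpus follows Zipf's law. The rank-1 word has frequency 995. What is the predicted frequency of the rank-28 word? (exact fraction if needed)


Zipf's law: freq(rank) = f1 / rank
f1 = 995, rank = 28
freq = 995 / 28
GCD(995, 28) = 1
Simplified: 995/28

995/28


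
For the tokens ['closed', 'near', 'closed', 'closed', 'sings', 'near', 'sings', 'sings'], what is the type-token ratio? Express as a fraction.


Tokens: 8
Unique types: ('closed', 'near', 'sings') = 3
TTR = 3/8
Already in lowest terms.

3/8


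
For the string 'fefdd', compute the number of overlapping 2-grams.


String 'fefdd' has length L = 5.
Number of overlapping n-grams = L - n + 1
Substituting: 5 - 2 + 1 = 4

4


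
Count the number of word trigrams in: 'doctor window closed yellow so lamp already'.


Word trigrams from [7] words:
  Trigram 1: (doctor window closed)
  Trigram 2: (window closed yellow)
  Trigram 3: (closed yellow so)
  Trigram 4: (yellow so lamp)
  Trigram 5: (so lamp already)
Total word trigrams: 7 - 2 = 5

5


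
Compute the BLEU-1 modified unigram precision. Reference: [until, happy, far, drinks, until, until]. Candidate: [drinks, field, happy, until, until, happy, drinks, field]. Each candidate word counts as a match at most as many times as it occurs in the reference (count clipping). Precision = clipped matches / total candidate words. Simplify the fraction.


Reference word counts: {'drinks': 1, 'far': 1, 'happy': 1, 'until': 3}
Checking each candidate word (with clipping):
  'drinks' -> in reference (ref count 1, used 1/1) -> match (matches: 1)
  'field' -> not in reference -> no match (matches: 1)
  'happy' -> in reference (ref count 1, used 1/1) -> match (matches: 2)
  'until' -> in reference (ref count 3, used 1/3) -> match (matches: 3)
  'until' -> in reference (ref count 3, used 2/3) -> match (matches: 4)
  'happy' -> ref count 1 already used up (1/1) -> clipped, no match (matches: 4)
  'drinks' -> ref count 1 already used up (1/1) -> clipped, no match (matches: 4)
  'field' -> not in reference -> no match (matches: 4)
Clipped matches: 4, Candidate length: 8
Precision = 4/8 = 1/2

1/2


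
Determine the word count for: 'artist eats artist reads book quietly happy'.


Counting words by splitting on spaces:
  Word 1: 'artist'
  Word 2: 'eats'
  Word 3: 'artist'
  Word 4: 'reads'
  Word 5: 'book'
  Word 6: 'quietly'
  Word 7: 'happy'
Total words: 7

7


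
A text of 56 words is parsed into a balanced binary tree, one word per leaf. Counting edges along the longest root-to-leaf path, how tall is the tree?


In a balanced binary tree with n leaves the deepest leaf is ceil(log2(n)) edges below the root.
log2(56) = 5.8074
ceil(5.8074) = 6
height (edges) = 6

6


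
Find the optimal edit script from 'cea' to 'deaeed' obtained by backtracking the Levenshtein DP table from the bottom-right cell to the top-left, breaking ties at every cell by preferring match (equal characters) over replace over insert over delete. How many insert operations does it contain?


Edit distance = 4. Backtracking from cell (3, 6) with preference match > replace > insert > delete,
then listing the resulting alignment 'cea' -> 'deaeed' left to right:
  Step 1: replace c->d
  Step 2: keep 'e'
  Step 3: keep 'a'
  Step 4: insert 'e' [insertion #1]
  Step 5: insert 'e' [insertion #2]
  Step 6: insert 'd' [insertion #3]
Total insertions: 3

3


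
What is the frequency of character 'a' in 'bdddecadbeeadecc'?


Scanning 'bdddecadbeeadecc' for 'a':
  Position 6: 'a' -> MATCH (count: 1)
  Position 11: 'a' -> MATCH (count: 2)
Total occurrences of 'a': 2

2


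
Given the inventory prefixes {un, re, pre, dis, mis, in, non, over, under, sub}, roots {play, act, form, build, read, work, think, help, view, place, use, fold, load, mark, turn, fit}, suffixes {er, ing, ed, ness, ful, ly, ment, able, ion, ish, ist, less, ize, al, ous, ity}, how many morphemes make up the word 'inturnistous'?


Segmenting 'inturnistous' against the inventory:
  'in' -> prefix (morpheme 1)
  'turn' -> root (morpheme 2)
  'ist' -> suffix (morpheme 3)
  'ous' -> suffix (morpheme 4)
Total morphemes: 4

4


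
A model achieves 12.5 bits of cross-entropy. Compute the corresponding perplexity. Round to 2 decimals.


Perplexity formula: PP = 2^H
H = 12.5
PP = 2^12.5
Decompose: 2^12.5 = 2^12 * 2^0.5 = 2^12 * sqrt(2)
2^12 = 4096, sqrt(2) ~ 1.4142136
PP ~ 4096 * 1.4142136 = 5792.6189056
Rounded to 2 decimals: 5792.62

5792.62


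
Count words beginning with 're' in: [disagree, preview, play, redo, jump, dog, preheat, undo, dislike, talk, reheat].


Checking each word for prefix 're':
  'disagree' -> no (count: 0)
  'preview' -> no (count: 0)
  'play' -> no (count: 0)
  'redo' -> YES, starts with 're' (count: 1)
  'jump' -> no (count: 1)
  'dog' -> no (count: 1)
  'preheat' -> no (count: 1)
  'undo' -> no (count: 1)
  'dislike' -> no (count: 1)
  'talk' -> no (count: 1)
  'reheat' -> YES, starts with 're' (count: 2)
Total with prefix 're': 2

2
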